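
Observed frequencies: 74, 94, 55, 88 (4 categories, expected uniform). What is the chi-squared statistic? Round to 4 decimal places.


chi2 = sum((O-E)^2/E), E = total/4
total = 311, E = 311/4 = 77.75
(74 - 77.75)^2 / 77.75 = 14.0625 / 77.75 = 225/1244 ≈ 0.180868
(94 - 77.75)^2 / 77.75 = 264.0625 / 77.75 = 4225/1244 ≈ 3.396302
(55 - 77.75)^2 / 77.75 = 517.5625 / 77.75 = 8281/1244 ≈ 6.656752
(88 - 77.75)^2 / 77.75 = 105.0625 / 77.75 = 1681/1244 ≈ 1.351286
chi2 = 3603/311 ≈ 11.585209

11.5852


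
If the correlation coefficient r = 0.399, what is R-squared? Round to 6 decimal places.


R^2 = r^2 = (0.399)^2 = 0.159201

0.159201


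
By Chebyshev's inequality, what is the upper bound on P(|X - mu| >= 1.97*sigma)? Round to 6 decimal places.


P <= 1/k^2
k^2 = 1.97^2 = 3.8809
1/k^2 = 1 / 3.8809 ≈ 0.25767219

0.257672


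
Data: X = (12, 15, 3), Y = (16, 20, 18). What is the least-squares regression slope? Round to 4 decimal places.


b = sum((xi-xbar)(yi-ybar)) / sum((xi-xbar)^2)
n = 3, xbar = 30/3 = 10, ybar = 54/3 = 18
Sxy = sum((xi-xbar)(yi-ybar)) = 6
Sxx = sum((xi-xbar)^2) = 78
b = Sxy / Sxx = 1/13 ≈ 0.076923

0.0769


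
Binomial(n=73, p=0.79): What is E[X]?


E[X] = n*p = 73 * 0.79 = 57.67

57.67


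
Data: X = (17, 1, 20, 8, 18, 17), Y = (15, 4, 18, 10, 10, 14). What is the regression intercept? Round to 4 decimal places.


a = ybar - b*xbar, where b = sum((xi-xbar)(yi-ybar)) / sum((xi-xbar)^2)
n = 6, xbar = 81/6 = 13.5, ybar = 71/6 ≈ 11.833333
Sxy = sum((xi-xbar)(yi-ybar)) = 158.5
Sxx = sum((xi-xbar)^2) = 273.5
b = Sxy / Sxx = 317/547 ≈ 0.579525
a = 11.833333 - 0.579525 * 13.5 = 6580/1641 ≈ 4.009750

4.0098


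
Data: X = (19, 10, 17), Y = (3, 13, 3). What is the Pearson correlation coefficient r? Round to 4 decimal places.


r = sum((xi-xbar)(yi-ybar)) / sqrt(sum((xi-xbar)^2) * sum((yi-ybar)^2))
n = 3, xbar = 46/3 ≈ 15.333333, ybar = 19/3 ≈ 6.333333
Sxy = sum((xi-xbar)(yi-ybar)) = -160/3 ≈ -53.333333
Sxx = sum((xi-xbar)^2) = 134/3 ≈ 44.666667
Syy = sum((yi-ybar)^2) = 200/3 ≈ 66.666667
sqrt(Sxx*Syy) ≈ 54.569018
r = Sxy / sqrt(Sxx*Syy) = -53.333333 / 54.569018 ≈ -0.977356

-0.9774


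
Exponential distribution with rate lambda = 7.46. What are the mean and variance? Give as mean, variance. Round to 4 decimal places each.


mean = 1/lam, var = 1/lam^2
mean = 1 / 7.46 = 50/373 ≈ 0.134048
lam^2 = 7.46^2 = 55.6516
var = 1 / 55.6516 ≈ 0.017969

0.1340, 0.0180


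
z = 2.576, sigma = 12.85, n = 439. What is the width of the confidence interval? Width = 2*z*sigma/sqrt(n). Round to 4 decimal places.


width = 2*z*sigma/sqrt(n)
2*z*sigma = 2 * 2.576 * 12.85 = 66.2032
sqrt(439) ≈ 20.952327
width = 66.2032 / 20.952327 ≈ 3.159706

3.1597


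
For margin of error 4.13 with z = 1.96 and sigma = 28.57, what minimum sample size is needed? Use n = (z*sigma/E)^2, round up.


z*sigma/E = 1.96 * 28.57 / 4.13 = 19999/1475 ≈ 13.558644
(z*sigma/E)^2 ≈ 183.836829
round up: n = 184

184


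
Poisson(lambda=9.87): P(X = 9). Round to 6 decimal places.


P = e^(-lam) * lam^k / k!
e^(-9.87) ≈ 0.00005170273
lam^k = 9.87^9 ≈ 888903004.306282
k! = 9! = 362880
P = 0.00005170273 * 888903004.306282 / 362880 ≈ 0.126650

0.126650


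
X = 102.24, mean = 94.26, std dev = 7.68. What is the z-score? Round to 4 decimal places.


z = (X - mu) / sigma
X - mu = 102.24 - 94.26 = 7.98
z = 7.98 / 7.68 = 133/128 ≈ 1.039063

1.0391


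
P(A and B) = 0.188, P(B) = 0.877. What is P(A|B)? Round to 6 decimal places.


P(A|B) = P(A and B) / P(B) = 0.188 / 0.877 = 188/877 ≈ 0.21436716

0.214367


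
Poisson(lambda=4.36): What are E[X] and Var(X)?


E[X] = Var(X) = lambda = 4.36

4.36, 4.36


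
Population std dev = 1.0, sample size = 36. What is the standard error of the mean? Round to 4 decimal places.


SE = sigma / sqrt(n)
sqrt(36) = 6
SE = 1.0 / 6 = 1/6 ≈ 0.166667

0.1667


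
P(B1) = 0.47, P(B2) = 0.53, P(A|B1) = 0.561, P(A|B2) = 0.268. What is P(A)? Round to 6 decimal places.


P(A) = P(A|B1)*P(B1) + P(A|B2)*P(B2)
P(A|B1)*P(B1) = 0.561 * 0.47 = 0.26367
P(A|B2)*P(B2) = 0.268 * 0.53 = 0.14204
P(A) = 0.26367 + 0.14204 = 0.40571

0.405710


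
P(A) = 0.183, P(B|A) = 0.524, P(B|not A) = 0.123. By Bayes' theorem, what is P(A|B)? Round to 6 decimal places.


P(A|B) = P(B|A)*P(A) / P(B), P(B) = P(B|A)*P(A) + P(B|not A)*P(not A)
P(B|A)*P(A) = 0.524 * 0.183 = 0.095892
P(B|not A)*P(not A) = 0.123 * 0.817 = 0.100491
P(B) = 0.095892 + 0.100491 = 0.196383
P(A|B) = 0.095892 / 0.196383 ≈ 0.48829074

0.488291


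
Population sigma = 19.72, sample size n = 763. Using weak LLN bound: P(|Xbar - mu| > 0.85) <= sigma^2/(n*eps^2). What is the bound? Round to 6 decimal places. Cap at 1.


bound = min(1, sigma^2/(n*eps^2))
sigma^2 = 19.72^2 = 388.8784
n*eps^2 = 763 * 0.85^2 = 763 * 0.7225 = 551.2675
sigma^2/(n*eps^2) = 388.8784 / 551.2675 ≈ 0.70542595

0.705426


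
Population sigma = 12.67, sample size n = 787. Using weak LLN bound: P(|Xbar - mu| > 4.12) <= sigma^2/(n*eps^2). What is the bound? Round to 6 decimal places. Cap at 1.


bound = min(1, sigma^2/(n*eps^2))
sigma^2 = 12.67^2 = 160.5289
n*eps^2 = 787 * 4.12^2 = 787 * 16.9744 = 13358.8528
sigma^2/(n*eps^2) = 160.5289 / 13358.8528 ≈ 0.01201667

0.012017


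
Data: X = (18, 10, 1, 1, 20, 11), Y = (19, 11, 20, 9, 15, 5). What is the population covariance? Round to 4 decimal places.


Cov = (1/n)*sum((xi-xbar)(yi-ybar))
n = 6, xbar = 61/6 ≈ 10.166667, ybar = 79/6 ≈ 13.166667
sum((xi-xbar)(yi-ybar)) = 197/6 ≈ 32.833333
Cov = 32.833333 / 6 = 197/36 ≈ 5.472222

5.4722


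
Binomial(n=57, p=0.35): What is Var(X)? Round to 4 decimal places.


Var = n*p*(1-p) = 57 * 0.35 * 0.65 = 12.9675

12.9675


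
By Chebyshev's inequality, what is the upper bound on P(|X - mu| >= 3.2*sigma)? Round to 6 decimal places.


P <= 1/k^2
k^2 = 3.2^2 = 10.24
1/k^2 = 1 / 10.24 = 0.09765625

0.097656


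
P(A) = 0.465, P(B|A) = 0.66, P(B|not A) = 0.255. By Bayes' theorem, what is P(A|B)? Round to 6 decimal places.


P(A|B) = P(B|A)*P(A) / P(B), P(B) = P(B|A)*P(A) + P(B|not A)*P(not A)
P(B|A)*P(A) = 0.66 * 0.465 = 0.3069
P(B|not A)*P(not A) = 0.255 * 0.535 = 0.136425
P(B) = 0.3069 + 0.136425 = 0.443325
P(A|B) = 0.3069 / 0.443325 = 4092/5911 ≈ 0.69226865

0.692269


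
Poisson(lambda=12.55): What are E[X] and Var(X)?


E[X] = Var(X) = lambda = 12.55

12.55, 12.55


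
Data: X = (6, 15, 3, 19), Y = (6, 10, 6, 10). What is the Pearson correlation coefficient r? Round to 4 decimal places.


r = sum((xi-xbar)(yi-ybar)) / sqrt(sum((xi-xbar)^2) * sum((yi-ybar)^2))
n = 4, xbar = 43/4 = 10.75, ybar = 32/4 = 8
Sxy = sum((xi-xbar)(yi-ybar)) = 50
Sxx = sum((xi-xbar)^2) = 168.75
Syy = sum((yi-ybar)^2) = 16
sqrt(Sxx*Syy) ≈ 51.961524
r = Sxy / sqrt(Sxx*Syy) = 50 / 51.961524 ≈ 0.962250

0.9623


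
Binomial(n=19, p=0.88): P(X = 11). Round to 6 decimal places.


P = C(n,k) * p^k * (1-p)^(n-k)
C(19,11) = 75582
p^k = 0.88^11 ≈ 0.2450809
(1-p)^(n-k) = 0.12^8 ≈ 0.00000004299817
P = 75582 * 0.2450809 * 0.00000004299817 ≈ 0.000796

0.000796


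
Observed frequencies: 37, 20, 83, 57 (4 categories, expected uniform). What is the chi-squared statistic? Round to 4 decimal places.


chi2 = sum((O-E)^2/E), E = total/4
total = 197, E = 197/4 = 49.25
(37 - 49.25)^2 / 49.25 = 150.0625 / 49.25 = 2401/788 ≈ 3.046954
(20 - 49.25)^2 / 49.25 = 855.5625 / 49.25 = 13689/788 ≈ 17.371827
(83 - 49.25)^2 / 49.25 = 1139.0625 / 49.25 = 18225/788 ≈ 23.128173
(57 - 49.25)^2 / 49.25 = 60.0625 / 49.25 = 961/788 ≈ 1.219543
chi2 = 8819/197 ≈ 44.766497

44.7665


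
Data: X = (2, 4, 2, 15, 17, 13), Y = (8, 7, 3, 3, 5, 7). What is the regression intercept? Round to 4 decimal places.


a = ybar - b*xbar, where b = sum((xi-xbar)(yi-ybar)) / sum((xi-xbar)^2)
n = 6, xbar = 53/6 ≈ 8.833333, ybar = 33/6 = 5.5
Sxy = sum((xi-xbar)(yi-ybar)) = -20.5
Sxx = sum((xi-xbar)^2) = 1433/6 ≈ 238.833333
b = Sxy / Sxx = -123/1433 ≈ -0.085834
a = 5.5 - (-0.085834) * 8.833333 = 8968/1433 ≈ 6.258200

6.2582


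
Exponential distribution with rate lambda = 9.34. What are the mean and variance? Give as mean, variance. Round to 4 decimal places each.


mean = 1/lam, var = 1/lam^2
mean = 1 / 9.34 = 50/467 ≈ 0.107066
lam^2 = 9.34^2 = 87.2356
var = 1 / 87.2356 ≈ 0.011463

0.1071, 0.0115


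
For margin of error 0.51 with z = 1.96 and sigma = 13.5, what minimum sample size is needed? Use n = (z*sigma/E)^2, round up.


z*sigma/E = 1.96 * 13.5 / 0.51 = 882/17 ≈ 51.882353
(z*sigma/E)^2 = 777924/289 ≈ 2691.778547
round up: n = 2692

2692


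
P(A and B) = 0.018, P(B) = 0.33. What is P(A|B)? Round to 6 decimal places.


P(A|B) = P(A and B) / P(B) = 0.018 / 0.33 = 3/55 ≈ 0.05454545

0.054545


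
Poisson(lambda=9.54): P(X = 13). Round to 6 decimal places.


P = e^(-lam) * lam^k / k!
e^(-9.54) ≈ 0.00007191685
lam^k = 9.54^13 ≈ 5421617458741.540205
k! = 13! = 6227020800
P = 0.00007191685 * 5421617458741.540205 / 6227020800 ≈ 0.062615

0.062615


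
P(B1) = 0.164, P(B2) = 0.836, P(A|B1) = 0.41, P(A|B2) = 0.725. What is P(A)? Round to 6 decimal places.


P(A) = P(A|B1)*P(B1) + P(A|B2)*P(B2)
P(A|B1)*P(B1) = 0.41 * 0.164 = 0.06724
P(A|B2)*P(B2) = 0.725 * 0.836 = 0.6061
P(A) = 0.06724 + 0.6061 = 0.67334

0.673340


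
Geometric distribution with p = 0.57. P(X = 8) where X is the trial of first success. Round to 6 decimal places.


P = (1-p)^(k-1) * p
(1-p)^(k-1) = 0.43^7 ≈ 0.002718186
P = 0.002718186 * 0.57 ≈ 0.001549366

0.001549


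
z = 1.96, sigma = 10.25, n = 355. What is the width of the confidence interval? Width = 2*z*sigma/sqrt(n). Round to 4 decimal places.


width = 2*z*sigma/sqrt(n)
2*z*sigma = 2 * 1.96 * 10.25 = 40.18
sqrt(355) ≈ 18.841444
width = 40.18 / 18.841444 ≈ 2.132533

2.1325


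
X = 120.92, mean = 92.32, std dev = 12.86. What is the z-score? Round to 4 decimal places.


z = (X - mu) / sigma
X - mu = 120.92 - 92.32 = 28.6
z = 28.6 / 12.86 = 1430/643 ≈ 2.223950

2.2240


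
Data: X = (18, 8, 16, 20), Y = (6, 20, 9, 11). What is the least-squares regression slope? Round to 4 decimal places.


b = sum((xi-xbar)(yi-ybar)) / sum((xi-xbar)^2)
n = 4, xbar = 62/4 = 15.5, ybar = 46/4 = 11.5
Sxy = sum((xi-xbar)(yi-ybar)) = -81
Sxx = sum((xi-xbar)^2) = 83
b = Sxy / Sxx = -81/83 ≈ -0.975904

-0.9759


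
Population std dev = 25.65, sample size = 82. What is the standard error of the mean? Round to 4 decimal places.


SE = sigma / sqrt(n)
sqrt(82) ≈ 9.055385
SE = 25.65 / 9.055385 ≈ 2.832569

2.8326


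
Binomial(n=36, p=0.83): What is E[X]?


E[X] = n*p = 36 * 0.83 = 29.88

29.88


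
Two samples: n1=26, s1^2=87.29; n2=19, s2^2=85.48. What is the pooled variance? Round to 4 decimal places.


sp^2 = ((n1-1)*s1^2 + (n2-1)*s2^2)/(n1+n2-2)
(n1-1)*s1^2 = 25 * 87.29 = 2182.25
(n2-1)*s2^2 = 18 * 85.48 = 1538.64
numerator = 2182.25 + 1538.64 = 3720.89
n1+n2-2 = 43
sp^2 = 3720.89 / 43 = 372089/4300 ≈ 86.532326

86.5323


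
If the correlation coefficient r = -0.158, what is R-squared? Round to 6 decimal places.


R^2 = r^2 = (-0.158)^2 = 0.024964

0.024964


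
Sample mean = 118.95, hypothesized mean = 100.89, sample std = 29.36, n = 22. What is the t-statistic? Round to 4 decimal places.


t = (xbar - mu0) / (s/sqrt(n))
xbar - mu0 = 118.95 - 100.89 = 18.06
sqrt(22) ≈ 4.69041576
s/sqrt(n) = 29.36 / 4.69041576 ≈ 6.25957303
t = 18.06 / 6.25957303 ≈ 2.885181

2.8852


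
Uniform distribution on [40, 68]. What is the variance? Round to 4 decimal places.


Var = (b-a)^2 / 12
(b-a)^2 = (68 - 40)^2 = 784
Var = 784/12 ≈ 65.333333

65.3333


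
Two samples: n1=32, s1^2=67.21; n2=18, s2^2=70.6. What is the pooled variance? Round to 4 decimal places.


sp^2 = ((n1-1)*s1^2 + (n2-1)*s2^2)/(n1+n2-2)
(n1-1)*s1^2 = 31 * 67.21 = 2083.51
(n2-1)*s2^2 = 17 * 70.6 = 1200.2
numerator = 2083.51 + 1200.2 = 3283.71
n1+n2-2 = 48
sp^2 = 3283.71 / 48 = 68.410625

68.4106


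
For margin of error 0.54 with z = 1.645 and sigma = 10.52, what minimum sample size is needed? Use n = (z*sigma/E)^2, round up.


z*sigma/E = 1.645 * 10.52 / 0.54 = 86527/2700 ≈ 32.047037
(z*sigma/E)^2 ≈ 1027.012583
round up: n = 1028

1028


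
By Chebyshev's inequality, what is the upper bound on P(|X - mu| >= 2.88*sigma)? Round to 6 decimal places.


P <= 1/k^2
k^2 = 2.88^2 = 8.2944
1/k^2 = 1 / 8.2944 = 625/5184 ≈ 0.12056327

0.120563


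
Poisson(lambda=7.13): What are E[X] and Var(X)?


E[X] = Var(X) = lambda = 7.13

7.13, 7.13


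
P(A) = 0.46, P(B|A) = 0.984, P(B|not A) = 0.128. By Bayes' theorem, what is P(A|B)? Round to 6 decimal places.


P(A|B) = P(B|A)*P(A) / P(B), P(B) = P(B|A)*P(A) + P(B|not A)*P(not A)
P(B|A)*P(A) = 0.984 * 0.46 = 0.45264
P(B|not A)*P(not A) = 0.128 * 0.54 = 0.06912
P(B) = 0.45264 + 0.06912 = 0.52176
P(A|B) = 0.45264 / 0.52176 = 943/1087 ≈ 0.86752530

0.867525


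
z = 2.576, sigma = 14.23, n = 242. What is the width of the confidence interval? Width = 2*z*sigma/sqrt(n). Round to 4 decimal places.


width = 2*z*sigma/sqrt(n)
2*z*sigma = 2 * 2.576 * 14.23 = 73.31296
sqrt(242) ≈ 15.556349
width = 73.31296 / 15.556349 ≈ 4.712736

4.7127


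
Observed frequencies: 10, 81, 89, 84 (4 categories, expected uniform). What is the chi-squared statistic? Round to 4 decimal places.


chi2 = sum((O-E)^2/E), E = total/4
total = 264, E = 264/4 = 66
(10 - 66)^2 / 66 = 3136 / 66 = 1568/33 ≈ 47.515152
(81 - 66)^2 / 66 = 225 / 66 = 75/22 ≈ 3.409091
(89 - 66)^2 / 66 = 529 / 66 = 529/66 ≈ 8.015152
(84 - 66)^2 / 66 = 324 / 66 = 54/11 ≈ 4.909091
chi2 = 2107/33 ≈ 63.848485

63.8485


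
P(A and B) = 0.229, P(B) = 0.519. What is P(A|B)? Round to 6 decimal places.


P(A|B) = P(A and B) / P(B) = 0.229 / 0.519 = 229/519 ≈ 0.44123314

0.441233


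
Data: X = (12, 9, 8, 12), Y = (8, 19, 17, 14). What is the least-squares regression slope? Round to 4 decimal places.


b = sum((xi-xbar)(yi-ybar)) / sum((xi-xbar)^2)
n = 4, xbar = 41/4 = 10.25, ybar = 58/4 = 14.5
Sxy = sum((xi-xbar)(yi-ybar)) = -23.5
Sxx = sum((xi-xbar)^2) = 12.75
b = Sxy / Sxx = -94/51 ≈ -1.843137

-1.8431


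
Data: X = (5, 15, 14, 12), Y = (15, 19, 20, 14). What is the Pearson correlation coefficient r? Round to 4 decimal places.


r = sum((xi-xbar)(yi-ybar)) / sqrt(sum((xi-xbar)^2) * sum((yi-ybar)^2))
n = 4, xbar = 46/4 = 11.5, ybar = 68/4 = 17
Sxy = sum((xi-xbar)(yi-ybar)) = 26
Sxx = sum((xi-xbar)^2) = 61
Syy = sum((yi-ybar)^2) = 26
sqrt(Sxx*Syy) ≈ 39.824616
r = Sxy / sqrt(Sxx*Syy) = 26 / 39.824616 ≈ 0.652863

0.6529


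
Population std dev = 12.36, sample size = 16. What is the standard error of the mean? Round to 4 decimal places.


SE = sigma / sqrt(n)
sqrt(16) = 4
SE = 12.36 / 4 = 3.09

3.0900


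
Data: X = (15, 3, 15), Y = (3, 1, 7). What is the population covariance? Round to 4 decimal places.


Cov = (1/n)*sum((xi-xbar)(yi-ybar))
n = 3, xbar = 33/3 = 11, ybar = 11/3 ≈ 3.666667
sum((xi-xbar)(yi-ybar)) = 32
Cov = 32 / 3 = 32/3 ≈ 10.666667

10.6667


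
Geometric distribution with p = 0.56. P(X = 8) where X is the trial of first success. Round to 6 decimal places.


P = (1-p)^(k-1) * p
(1-p)^(k-1) = 0.44^7 ≈ 0.003192778
P = 0.003192778 * 0.56 ≈ 0.001787956

0.001788


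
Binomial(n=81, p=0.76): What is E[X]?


E[X] = n*p = 81 * 0.76 = 61.56

61.56


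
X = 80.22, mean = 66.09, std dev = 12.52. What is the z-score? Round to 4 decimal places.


z = (X - mu) / sigma
X - mu = 80.22 - 66.09 = 14.13
z = 14.13 / 12.52 = 1413/1252 ≈ 1.128594

1.1286


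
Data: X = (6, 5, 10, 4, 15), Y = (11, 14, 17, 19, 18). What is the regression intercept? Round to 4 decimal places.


a = ybar - b*xbar, where b = sum((xi-xbar)(yi-ybar)) / sum((xi-xbar)^2)
n = 5, xbar = 40/5 = 8, ybar = 79/5 = 15.8
Sxy = sum((xi-xbar)(yi-ybar)) = 20
Sxx = sum((xi-xbar)^2) = 82
b = Sxy / Sxx = 10/41 ≈ 0.243902
a = 15.8 - 0.243902 * 8 = 2839/205 ≈ 13.848780

13.8488


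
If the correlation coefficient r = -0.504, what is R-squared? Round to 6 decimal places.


R^2 = r^2 = (-0.504)^2 = 0.254016

0.254016


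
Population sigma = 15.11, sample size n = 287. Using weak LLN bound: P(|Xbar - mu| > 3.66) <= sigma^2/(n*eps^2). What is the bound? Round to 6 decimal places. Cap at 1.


bound = min(1, sigma^2/(n*eps^2))
sigma^2 = 15.11^2 = 228.3121
n*eps^2 = 287 * 3.66^2 = 287 * 13.3956 = 3844.5372
sigma^2/(n*eps^2) = 228.3121 / 3844.5372 ≈ 0.05938611

0.059386


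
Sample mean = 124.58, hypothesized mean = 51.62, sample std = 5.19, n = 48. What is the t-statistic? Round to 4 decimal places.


t = (xbar - mu0) / (s/sqrt(n))
xbar - mu0 = 124.58 - 51.62 = 72.96
sqrt(48) ≈ 6.92820323
s/sqrt(n) = 5.19 / 6.92820323 ≈ 0.74911197
t = 72.96 / 0.74911197 ≈ 97.395319

97.3953


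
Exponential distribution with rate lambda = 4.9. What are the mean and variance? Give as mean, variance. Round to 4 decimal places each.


mean = 1/lam, var = 1/lam^2
mean = 1 / 4.9 = 10/49 ≈ 0.204082
lam^2 = 4.9^2 = 24.01
var = 1 / 24.01 = 100/2401 ≈ 0.041649

0.2041, 0.0416


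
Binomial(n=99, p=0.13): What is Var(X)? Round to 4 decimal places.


Var = n*p*(1-p) = 99 * 0.13 * 0.87 = 11.1969

11.1969


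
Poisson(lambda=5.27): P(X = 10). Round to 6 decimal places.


P = e^(-lam) * lam^k / k!
e^(-5.27) ≈ 0.005143611
lam^k = 5.27^10 ≈ 16523656.271888
k! = 10! = 3628800
P = 0.005143611 * 16523656.271888 / 3628800 ≈ 0.023421

0.023421


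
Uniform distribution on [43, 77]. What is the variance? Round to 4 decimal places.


Var = (b-a)^2 / 12
(b-a)^2 = (77 - 43)^2 = 1156
Var = 1156/12 ≈ 96.333333

96.3333


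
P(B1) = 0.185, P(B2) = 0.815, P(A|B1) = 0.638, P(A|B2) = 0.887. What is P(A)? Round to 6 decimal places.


P(A) = P(A|B1)*P(B1) + P(A|B2)*P(B2)
P(A|B1)*P(B1) = 0.638 * 0.185 = 0.11803
P(A|B2)*P(B2) = 0.887 * 0.815 = 0.722905
P(A) = 0.11803 + 0.722905 = 0.840935

0.840935


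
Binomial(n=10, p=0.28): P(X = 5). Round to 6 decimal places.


P = C(n,k) * p^k * (1-p)^(n-k)
C(10,5) = 252
p^k = 0.28^5 ≈ 0.001721037
(1-p)^(n-k) = 0.72^5 ≈ 0.1934918
P = 252 * 0.001721037 * 0.1934918 ≈ 0.083918

0.083918


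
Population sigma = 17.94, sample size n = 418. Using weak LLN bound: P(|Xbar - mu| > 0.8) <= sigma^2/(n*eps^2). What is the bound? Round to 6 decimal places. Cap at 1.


bound = min(1, sigma^2/(n*eps^2))
sigma^2 = 17.94^2 = 321.8436
n*eps^2 = 418 * 0.8^2 = 418 * 0.64 = 267.52
sigma^2/(n*eps^2) = 321.8436 / 267.52 ≈ 1.20306370
this exceeds 1, so the bound is capped at 1

1.000000


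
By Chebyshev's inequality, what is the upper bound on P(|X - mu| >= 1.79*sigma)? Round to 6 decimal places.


P <= 1/k^2
k^2 = 1.79^2 = 3.2041
1/k^2 = 1 / 3.2041 ≈ 0.31210012

0.312100


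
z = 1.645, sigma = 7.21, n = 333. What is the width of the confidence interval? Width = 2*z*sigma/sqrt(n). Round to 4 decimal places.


width = 2*z*sigma/sqrt(n)
2*z*sigma = 2 * 1.645 * 7.21 = 23.7209
sqrt(333) ≈ 18.248288
width = 23.7209 / 18.248288 ≈ 1.299897

1.2999


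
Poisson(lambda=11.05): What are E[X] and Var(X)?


E[X] = Var(X) = lambda = 11.05

11.05, 11.05


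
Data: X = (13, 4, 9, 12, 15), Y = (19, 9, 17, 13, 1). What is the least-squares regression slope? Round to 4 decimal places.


b = sum((xi-xbar)(yi-ybar)) / sum((xi-xbar)^2)
n = 5, xbar = 53/5 = 10.6, ybar = 59/5 = 11.8
Sxy = sum((xi-xbar)(yi-ybar)) = -18.4
Sxx = sum((xi-xbar)^2) = 73.2
b = Sxy / Sxx = -46/183 ≈ -0.251366

-0.2514


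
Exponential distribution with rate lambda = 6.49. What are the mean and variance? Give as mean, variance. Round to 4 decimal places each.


mean = 1/lam, var = 1/lam^2
mean = 1 / 6.49 = 100/649 ≈ 0.154083
lam^2 = 6.49^2 = 42.1201
var = 1 / 42.1201 ≈ 0.023742

0.1541, 0.0237


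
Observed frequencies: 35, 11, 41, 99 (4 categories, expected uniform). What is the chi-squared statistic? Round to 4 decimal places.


chi2 = sum((O-E)^2/E), E = total/4
total = 186, E = 186/4 = 46.5
(35 - 46.5)^2 / 46.5 = 132.25 / 46.5 = 529/186 ≈ 2.844086
(11 - 46.5)^2 / 46.5 = 1260.25 / 46.5 = 5041/186 ≈ 27.102151
(41 - 46.5)^2 / 46.5 = 30.25 / 46.5 = 121/186 ≈ 0.650538
(99 - 46.5)^2 / 46.5 = 2756.25 / 46.5 = 3675/62 ≈ 59.274194
chi2 = 2786/31 ≈ 89.870968

89.8710


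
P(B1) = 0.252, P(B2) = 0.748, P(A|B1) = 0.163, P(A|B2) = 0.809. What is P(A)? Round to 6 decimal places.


P(A) = P(A|B1)*P(B1) + P(A|B2)*P(B2)
P(A|B1)*P(B1) = 0.163 * 0.252 = 0.041076
P(A|B2)*P(B2) = 0.809 * 0.748 = 0.605132
P(A) = 0.041076 + 0.605132 = 0.646208

0.646208


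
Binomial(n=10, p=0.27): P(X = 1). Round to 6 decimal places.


P = C(n,k) * p^k * (1-p)^(n-k)
C(10,1) = 10
p^k = 0.27^1 = 0.27
(1-p)^(n-k) = 0.73^9 ≈ 0.05887159
P = 10 * 0.27 * 0.05887159 ≈ 0.158953

0.158953


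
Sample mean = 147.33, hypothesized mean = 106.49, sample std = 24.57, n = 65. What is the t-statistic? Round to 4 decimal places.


t = (xbar - mu0) / (s/sqrt(n))
xbar - mu0 = 147.33 - 106.49 = 40.84
sqrt(65) ≈ 8.06225775
s/sqrt(n) = 24.57 / 8.06225775 ≈ 3.04753343
t = 40.84 / 3.04753343 ≈ 13.401001

13.4010


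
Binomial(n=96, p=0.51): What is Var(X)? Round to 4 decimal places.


Var = n*p*(1-p) = 96 * 0.51 * 0.49 = 23.9904

23.9904


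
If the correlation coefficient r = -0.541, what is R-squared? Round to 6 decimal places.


R^2 = r^2 = (-0.541)^2 = 0.292681

0.292681


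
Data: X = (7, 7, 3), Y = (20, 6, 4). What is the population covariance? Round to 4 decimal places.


Cov = (1/n)*sum((xi-xbar)(yi-ybar))
n = 3, xbar = 17/3 ≈ 5.666667, ybar = 30/3 = 10
sum((xi-xbar)(yi-ybar)) = 24
Cov = 24 / 3 = 8

8.0000


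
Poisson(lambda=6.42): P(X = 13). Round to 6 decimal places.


P = e^(-lam) * lam^k / k!
e^(-6.42) ≈ 0.001628656
lam^k = 6.42^13 ≈ 31474248173.443988
k! = 13! = 6227020800
P = 0.001628656 * 31474248173.443988 / 6227020800 ≈ 0.008232

0.008232


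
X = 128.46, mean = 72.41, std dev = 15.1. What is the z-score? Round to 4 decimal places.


z = (X - mu) / sigma
X - mu = 128.46 - 72.41 = 56.05
z = 56.05 / 15.1 = 1121/302 ≈ 3.711921

3.7119


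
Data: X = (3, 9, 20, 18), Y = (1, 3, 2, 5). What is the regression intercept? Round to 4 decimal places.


a = ybar - b*xbar, where b = sum((xi-xbar)(yi-ybar)) / sum((xi-xbar)^2)
n = 4, xbar = 50/4 = 12.5, ybar = 11/4 = 2.75
Sxy = sum((xi-xbar)(yi-ybar)) = 22.5
Sxx = sum((xi-xbar)^2) = 189
b = Sxy / Sxx = 5/42 ≈ 0.119048
a = 2.75 - 0.119048 * 12.5 = 53/42 ≈ 1.261905

1.2619


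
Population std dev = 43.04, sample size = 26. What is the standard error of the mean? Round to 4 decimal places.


SE = sigma / sqrt(n)
sqrt(26) ≈ 5.099020
SE = 43.04 / 5.099020 ≈ 8.440838

8.4408


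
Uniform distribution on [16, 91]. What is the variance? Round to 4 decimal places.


Var = (b-a)^2 / 12
(b-a)^2 = (91 - 16)^2 = 5625
Var = 5625/12 = 468.75

468.7500


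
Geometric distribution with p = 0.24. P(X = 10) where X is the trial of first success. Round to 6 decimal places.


P = (1-p)^(k-1) * p
(1-p)^(k-1) = 0.76^9 ≈ 0.08459064
P = 0.08459064 * 0.24 ≈ 0.02030175

0.020302


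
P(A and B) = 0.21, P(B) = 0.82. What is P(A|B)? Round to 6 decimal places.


P(A|B) = P(A and B) / P(B) = 0.21 / 0.82 = 21/82 ≈ 0.25609756

0.256098


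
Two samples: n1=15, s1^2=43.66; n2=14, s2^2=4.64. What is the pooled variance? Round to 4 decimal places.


sp^2 = ((n1-1)*s1^2 + (n2-1)*s2^2)/(n1+n2-2)
(n1-1)*s1^2 = 14 * 43.66 = 611.24
(n2-1)*s2^2 = 13 * 4.64 = 60.32
numerator = 611.24 + 60.32 = 671.56
n1+n2-2 = 27
sp^2 = 671.56 / 27 = 16789/675 ≈ 24.872593

24.8726


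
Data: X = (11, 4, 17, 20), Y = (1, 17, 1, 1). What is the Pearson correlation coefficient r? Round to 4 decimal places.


r = sum((xi-xbar)(yi-ybar)) / sqrt(sum((xi-xbar)^2) * sum((yi-ybar)^2))
n = 4, xbar = 52/4 = 13, ybar = 20/4 = 5
Sxy = sum((xi-xbar)(yi-ybar)) = -144
Sxx = sum((xi-xbar)^2) = 150
Syy = sum((yi-ybar)^2) = 192
sqrt(Sxx*Syy) ≈ 169.705627
r = Sxy / sqrt(Sxx*Syy) = -144 / 169.705627 ≈ -0.848528

-0.8485


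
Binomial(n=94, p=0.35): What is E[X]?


E[X] = n*p = 94 * 0.35 = 32.9

32.9


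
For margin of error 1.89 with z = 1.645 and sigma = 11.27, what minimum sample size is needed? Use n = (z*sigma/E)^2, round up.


z*sigma/E = 1.645 * 11.27 / 1.89 = 52969/5400 ≈ 9.809074
(z*sigma/E)^2 ≈ 96.217934
round up: n = 97

97


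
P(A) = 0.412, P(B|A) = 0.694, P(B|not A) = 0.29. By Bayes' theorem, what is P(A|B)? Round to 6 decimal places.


P(A|B) = P(B|A)*P(A) / P(B), P(B) = P(B|A)*P(A) + P(B|not A)*P(not A)
P(B|A)*P(A) = 0.694 * 0.412 = 0.285928
P(B|not A)*P(not A) = 0.29 * 0.588 = 0.17052
P(B) = 0.285928 + 0.17052 = 0.456448
P(A|B) = 0.285928 / 0.456448 ≈ 0.62641966

0.626420


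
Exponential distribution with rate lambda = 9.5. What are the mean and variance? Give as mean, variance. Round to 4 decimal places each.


mean = 1/lam, var = 1/lam^2
mean = 1 / 9.5 = 2/19 ≈ 0.105263
lam^2 = 9.5^2 = 90.25
var = 1 / 90.25 = 4/361 ≈ 0.011080

0.1053, 0.0111


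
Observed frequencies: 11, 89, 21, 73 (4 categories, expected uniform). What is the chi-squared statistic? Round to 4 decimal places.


chi2 = sum((O-E)^2/E), E = total/4
total = 194, E = 194/4 = 48.5
(11 - 48.5)^2 / 48.5 = 1406.25 / 48.5 = 5625/194 ≈ 28.994845
(89 - 48.5)^2 / 48.5 = 1640.25 / 48.5 = 6561/194 ≈ 33.819588
(21 - 48.5)^2 / 48.5 = 756.25 / 48.5 = 3025/194 ≈ 15.592784
(73 - 48.5)^2 / 48.5 = 600.25 / 48.5 = 2401/194 ≈ 12.376289
chi2 = 8806/97 ≈ 90.783505

90.7835


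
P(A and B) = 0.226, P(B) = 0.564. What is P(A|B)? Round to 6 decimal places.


P(A|B) = P(A and B) / P(B) = 0.226 / 0.564 = 113/282 ≈ 0.40070922

0.400709


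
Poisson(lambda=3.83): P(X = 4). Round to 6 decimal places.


P = e^(-lam) * lam^k / k!
e^(-3.83) ≈ 0.02170962
lam^k = 3.83^4 ≈ 215.176627
k! = 4! = 24
P = 0.02170962 * 215.176627 / 24 ≈ 0.194642

0.194642


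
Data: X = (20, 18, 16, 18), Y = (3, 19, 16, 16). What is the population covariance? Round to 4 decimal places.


Cov = (1/n)*sum((xi-xbar)(yi-ybar))
n = 4, xbar = 72/4 = 18, ybar = 54/4 = 13.5
sum((xi-xbar)(yi-ybar)) = -26
Cov = -26 / 4 = -6.5

-6.5000


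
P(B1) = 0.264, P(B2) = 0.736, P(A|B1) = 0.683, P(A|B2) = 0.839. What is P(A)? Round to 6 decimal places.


P(A) = P(A|B1)*P(B1) + P(A|B2)*P(B2)
P(A|B1)*P(B1) = 0.683 * 0.264 = 0.180312
P(A|B2)*P(B2) = 0.839 * 0.736 = 0.617504
P(A) = 0.180312 + 0.617504 = 0.797816

0.797816


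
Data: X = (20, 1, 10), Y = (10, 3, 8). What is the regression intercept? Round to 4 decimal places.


a = ybar - b*xbar, where b = sum((xi-xbar)(yi-ybar)) / sum((xi-xbar)^2)
n = 3, xbar = 31/3 ≈ 10.333333, ybar = 21/3 = 7
Sxy = sum((xi-xbar)(yi-ybar)) = 66
Sxx = sum((xi-xbar)^2) = 542/3 ≈ 180.666667
b = Sxy / Sxx = 99/271 ≈ 0.365314
a = 7 - 0.365314 * 10.333333 = 874/271 ≈ 3.225092

3.2251


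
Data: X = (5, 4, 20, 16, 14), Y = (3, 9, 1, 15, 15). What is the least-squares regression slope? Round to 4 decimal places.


b = sum((xi-xbar)(yi-ybar)) / sum((xi-xbar)^2)
n = 5, xbar = 59/5 = 11.8, ybar = 43/5 = 8.6
Sxy = sum((xi-xbar)(yi-ybar)) = 13.6
Sxx = sum((xi-xbar)^2) = 196.8
b = Sxy / Sxx = 17/246 ≈ 0.069106

0.0691


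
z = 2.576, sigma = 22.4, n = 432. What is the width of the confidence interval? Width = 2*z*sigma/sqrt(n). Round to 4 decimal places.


width = 2*z*sigma/sqrt(n)
2*z*sigma = 2 * 2.576 * 22.4 = 115.4048
sqrt(432) ≈ 20.784610
width = 115.4048 / 20.784610 ≈ 5.552416

5.5524


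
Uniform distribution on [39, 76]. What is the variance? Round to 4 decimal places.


Var = (b-a)^2 / 12
(b-a)^2 = (76 - 39)^2 = 1369
Var = 1369/12 ≈ 114.083333

114.0833


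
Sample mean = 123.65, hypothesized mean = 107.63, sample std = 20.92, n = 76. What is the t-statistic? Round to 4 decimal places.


t = (xbar - mu0) / (s/sqrt(n))
xbar - mu0 = 123.65 - 107.63 = 16.02
sqrt(76) ≈ 8.71779789
s/sqrt(n) = 20.92 / 8.71779789 ≈ 2.39968858
t = 16.02 / 2.39968858 ≈ 6.675866

6.6759


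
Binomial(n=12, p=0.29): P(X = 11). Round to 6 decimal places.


P = C(n,k) * p^k * (1-p)^(n-k)
C(12,11) = 12
p^k = 0.29^11 ≈ 0.000001220051
(1-p)^(n-k) = 0.71^1 = 0.71
P = 12 * 0.000001220051 * 0.71 ≈ 0.000010

0.000010


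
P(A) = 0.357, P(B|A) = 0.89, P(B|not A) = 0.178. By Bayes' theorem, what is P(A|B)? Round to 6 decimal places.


P(A|B) = P(B|A)*P(A) / P(B), P(B) = P(B|A)*P(A) + P(B|not A)*P(not A)
P(B|A)*P(A) = 0.89 * 0.357 = 0.31773
P(B|not A)*P(not A) = 0.178 * 0.643 = 0.114454
P(B) = 0.31773 + 0.114454 = 0.432184
P(A|B) = 0.31773 / 0.432184 = 1785/2428 ≈ 0.73517298

0.735173


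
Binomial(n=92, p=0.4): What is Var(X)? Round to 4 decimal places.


Var = n*p*(1-p) = 92 * 0.4 * 0.6 = 22.08

22.0800


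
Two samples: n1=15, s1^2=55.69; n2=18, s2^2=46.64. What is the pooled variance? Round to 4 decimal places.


sp^2 = ((n1-1)*s1^2 + (n2-1)*s2^2)/(n1+n2-2)
(n1-1)*s1^2 = 14 * 55.69 = 779.66
(n2-1)*s2^2 = 17 * 46.64 = 792.88
numerator = 779.66 + 792.88 = 1572.54
n1+n2-2 = 31
sp^2 = 1572.54 / 31 = 78627/1550 ≈ 50.727097

50.7271


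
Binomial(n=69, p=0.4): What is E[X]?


E[X] = n*p = 69 * 0.4 = 27.6

27.6


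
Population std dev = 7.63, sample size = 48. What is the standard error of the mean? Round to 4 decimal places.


SE = sigma / sqrt(n)
sqrt(48) ≈ 6.928203
SE = 7.63 / 6.928203 ≈ 1.101296

1.1013


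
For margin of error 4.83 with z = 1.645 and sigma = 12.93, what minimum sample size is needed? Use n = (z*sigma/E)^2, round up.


z*sigma/E = 1.645 * 12.93 / 4.83 = 20257/4600 ≈ 4.403696
(z*sigma/E)^2 ≈ 19.392535
round up: n = 20

20


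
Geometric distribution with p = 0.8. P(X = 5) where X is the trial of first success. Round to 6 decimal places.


P = (1-p)^(k-1) * p
(1-p)^(k-1) = 0.2^4 = 0.0016
P = 0.0016 * 0.8 = 0.00128

0.001280


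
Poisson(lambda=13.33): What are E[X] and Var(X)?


E[X] = Var(X) = lambda = 13.33

13.33, 13.33


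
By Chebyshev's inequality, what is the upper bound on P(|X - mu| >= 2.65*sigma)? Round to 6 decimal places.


P <= 1/k^2
k^2 = 2.65^2 = 7.0225
1/k^2 = 1 / 7.0225 = 400/2809 ≈ 0.14239943

0.142399


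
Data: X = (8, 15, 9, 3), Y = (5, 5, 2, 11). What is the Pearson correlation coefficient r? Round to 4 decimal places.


r = sum((xi-xbar)(yi-ybar)) / sqrt(sum((xi-xbar)^2) * sum((yi-ybar)^2))
n = 4, xbar = 35/4 = 8.75, ybar = 23/4 = 5.75
Sxy = sum((xi-xbar)(yi-ybar)) = -35.25
Sxx = sum((xi-xbar)^2) = 72.75
Syy = sum((yi-ybar)^2) = 42.75
sqrt(Sxx*Syy) ≈ 55.767934
r = Sxy / sqrt(Sxx*Syy) = -35.25 / 55.767934 ≈ -0.632084

-0.6321


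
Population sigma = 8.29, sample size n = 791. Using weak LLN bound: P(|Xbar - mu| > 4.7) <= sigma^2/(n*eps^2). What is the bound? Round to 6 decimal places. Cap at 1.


bound = min(1, sigma^2/(n*eps^2))
sigma^2 = 8.29^2 = 68.7241
n*eps^2 = 791 * 4.7^2 = 791 * 22.09 = 17473.19
sigma^2/(n*eps^2) = 68.7241 / 17473.19 ≈ 0.00393312

0.003933


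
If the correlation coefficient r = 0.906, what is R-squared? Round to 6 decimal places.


R^2 = r^2 = (0.906)^2 = 0.820836

0.820836


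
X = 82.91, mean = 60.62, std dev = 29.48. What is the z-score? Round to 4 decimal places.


z = (X - mu) / sigma
X - mu = 82.91 - 60.62 = 22.29
z = 22.29 / 29.48 = 2229/2948 ≈ 0.756106

0.7561


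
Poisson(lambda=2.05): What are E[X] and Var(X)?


E[X] = Var(X) = lambda = 2.05

2.05, 2.05


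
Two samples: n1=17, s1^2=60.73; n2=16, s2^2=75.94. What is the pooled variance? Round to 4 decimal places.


sp^2 = ((n1-1)*s1^2 + (n2-1)*s2^2)/(n1+n2-2)
(n1-1)*s1^2 = 16 * 60.73 = 971.68
(n2-1)*s2^2 = 15 * 75.94 = 1139.1
numerator = 971.68 + 1139.1 = 2110.78
n1+n2-2 = 31
sp^2 = 2110.78 / 31 = 105539/1550 ≈ 68.089677

68.0897


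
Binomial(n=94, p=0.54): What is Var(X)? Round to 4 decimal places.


Var = n*p*(1-p) = 94 * 0.54 * 0.46 = 23.3496

23.3496


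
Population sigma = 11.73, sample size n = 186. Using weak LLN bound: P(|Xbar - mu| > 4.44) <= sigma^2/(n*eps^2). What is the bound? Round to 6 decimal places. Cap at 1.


bound = min(1, sigma^2/(n*eps^2))
sigma^2 = 11.73^2 = 137.5929
n*eps^2 = 186 * 4.44^2 = 186 * 19.7136 = 3666.7296
sigma^2/(n*eps^2) = 137.5929 / 3666.7296 ≈ 0.03752469

0.037525


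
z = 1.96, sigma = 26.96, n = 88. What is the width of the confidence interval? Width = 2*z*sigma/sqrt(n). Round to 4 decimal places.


width = 2*z*sigma/sqrt(n)
2*z*sigma = 2 * 1.96 * 26.96 = 105.6832
sqrt(88) ≈ 9.380832
width = 105.6832 / 9.380832 ≈ 11.265867

11.2659


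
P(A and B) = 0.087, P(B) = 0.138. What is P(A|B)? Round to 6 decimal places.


P(A|B) = P(A and B) / P(B) = 0.087 / 0.138 = 29/46 ≈ 0.63043478

0.630435


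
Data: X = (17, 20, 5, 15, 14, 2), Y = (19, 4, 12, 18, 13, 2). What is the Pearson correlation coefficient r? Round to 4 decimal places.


r = sum((xi-xbar)(yi-ybar)) / sqrt(sum((xi-xbar)^2) * sum((yi-ybar)^2))
n = 6, xbar = 73/6 ≈ 12.166667, ybar = 68/6 = 34/3 ≈ 11.333333
Sxy = sum((xi-xbar)(yi-ybar)) = 275/3 ≈ 91.666667
Sxx = sum((xi-xbar)^2) = 1505/6 ≈ 250.833333
Syy = sum((yi-ybar)^2) = 742/3 ≈ 247.333333
sqrt(Sxx*Syy) ≈ 249.077186
r = Sxy / sqrt(Sxx*Syy) = 91.666667 / 249.077186 ≈ 0.368025

0.3680


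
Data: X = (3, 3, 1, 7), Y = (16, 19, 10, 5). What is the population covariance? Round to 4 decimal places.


Cov = (1/n)*sum((xi-xbar)(yi-ybar))
n = 4, xbar = 14/4 = 3.5, ybar = 50/4 = 12.5
sum((xi-xbar)(yi-ybar)) = -25
Cov = -25 / 4 = -6.25

-6.2500


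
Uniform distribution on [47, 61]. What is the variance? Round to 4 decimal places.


Var = (b-a)^2 / 12
(b-a)^2 = (61 - 47)^2 = 196
Var = 196/12 ≈ 16.333333

16.3333


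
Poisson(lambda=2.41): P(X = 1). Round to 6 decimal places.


P = e^(-lam) * lam^k / k!
e^(-2.41) ≈ 0.08981529
lam^k = 2.41^1 = 2.41
k! = 1! = 1
P = 0.08981529 * 2.41 / 1 ≈ 0.216455

0.216455


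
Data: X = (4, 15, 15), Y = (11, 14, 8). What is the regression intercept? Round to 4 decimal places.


a = ybar - b*xbar, where b = sum((xi-xbar)(yi-ybar)) / sum((xi-xbar)^2)
n = 3, xbar = 34/3 ≈ 11.333333, ybar = 33/3 = 11
Sxy = sum((xi-xbar)(yi-ybar)) = 0
Sxx = sum((xi-xbar)^2) = 242/3 ≈ 80.666667
b = Sxy / Sxx = 0
a = 11 - 0 * 11.333333 = 11

11.0000


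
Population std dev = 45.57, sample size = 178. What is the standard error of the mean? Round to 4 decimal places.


SE = sigma / sqrt(n)
sqrt(178) ≈ 13.341664
SE = 45.57 / 13.341664 ≈ 3.415616

3.4156


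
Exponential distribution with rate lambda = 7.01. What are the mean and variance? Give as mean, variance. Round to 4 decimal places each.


mean = 1/lam, var = 1/lam^2
mean = 1 / 7.01 = 100/701 ≈ 0.142653
lam^2 = 7.01^2 = 49.1401
var = 1 / 49.1401 ≈ 0.020350

0.1427, 0.0203


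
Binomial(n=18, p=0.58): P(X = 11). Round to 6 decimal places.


P = C(n,k) * p^k * (1-p)^(n-k)
C(18,11) = 31824
p^k = 0.58^11 ≈ 0.002498664
(1-p)^(n-k) = 0.42^7 ≈ 0.002305393
P = 31824 * 0.002498664 * 0.002305393 ≈ 0.183319

0.183319


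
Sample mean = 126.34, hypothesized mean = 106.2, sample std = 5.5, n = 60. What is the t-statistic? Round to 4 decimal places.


t = (xbar - mu0) / (s/sqrt(n))
xbar - mu0 = 126.34 - 106.2 = 20.14
sqrt(60) ≈ 7.74596669
s/sqrt(n) = 5.5 / 7.74596669 ≈ 0.71004695
t = 20.14 / 0.71004695 ≈ 28.364322

28.3643


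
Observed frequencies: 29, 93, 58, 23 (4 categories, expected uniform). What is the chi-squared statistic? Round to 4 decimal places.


chi2 = sum((O-E)^2/E), E = total/4
total = 203, E = 203/4 = 50.75
(29 - 50.75)^2 / 50.75 = 473.0625 / 50.75 = 261/28 ≈ 9.321429
(93 - 50.75)^2 / 50.75 = 1785.0625 / 50.75 = 28561/812 ≈ 35.173645
(58 - 50.75)^2 / 50.75 = 52.5625 / 50.75 = 29/28 ≈ 1.035714
(23 - 50.75)^2 / 50.75 = 770.0625 / 50.75 = 12321/812 ≈ 15.173645
chi2 = 12323/203 ≈ 60.704433

60.7044


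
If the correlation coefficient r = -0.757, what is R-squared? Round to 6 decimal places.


R^2 = r^2 = (-0.757)^2 = 0.573049

0.573049


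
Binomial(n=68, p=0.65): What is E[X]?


E[X] = n*p = 68 * 0.65 = 44.2

44.2


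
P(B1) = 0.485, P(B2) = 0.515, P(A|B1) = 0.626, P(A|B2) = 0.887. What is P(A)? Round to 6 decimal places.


P(A) = P(A|B1)*P(B1) + P(A|B2)*P(B2)
P(A|B1)*P(B1) = 0.626 * 0.485 = 0.30361
P(A|B2)*P(B2) = 0.887 * 0.515 = 0.456805
P(A) = 0.30361 + 0.456805 = 0.760415

0.760415


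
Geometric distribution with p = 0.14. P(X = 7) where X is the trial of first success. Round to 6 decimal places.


P = (1-p)^(k-1) * p
(1-p)^(k-1) = 0.86^6 ≈ 0.4045672
P = 0.4045672 * 0.14 ≈ 0.05663941

0.056639


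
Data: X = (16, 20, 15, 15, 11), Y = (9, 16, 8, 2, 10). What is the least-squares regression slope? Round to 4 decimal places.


b = sum((xi-xbar)(yi-ybar)) / sum((xi-xbar)^2)
n = 5, xbar = 77/5 = 15.4, ybar = 45/5 = 9
Sxy = sum((xi-xbar)(yi-ybar)) = 31
Sxx = sum((xi-xbar)^2) = 41.2
b = Sxy / Sxx = 155/206 ≈ 0.752427

0.7524


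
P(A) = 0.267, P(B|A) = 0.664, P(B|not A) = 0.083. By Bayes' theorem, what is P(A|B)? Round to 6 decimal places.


P(A|B) = P(B|A)*P(A) / P(B), P(B) = P(B|A)*P(A) + P(B|not A)*P(not A)
P(B|A)*P(A) = 0.664 * 0.267 = 0.177288
P(B|not A)*P(not A) = 0.083 * 0.733 = 0.060839
P(B) = 0.177288 + 0.060839 = 0.238127
P(A|B) = 0.177288 / 0.238127 = 2136/2869 ≈ 0.74451028

0.744510


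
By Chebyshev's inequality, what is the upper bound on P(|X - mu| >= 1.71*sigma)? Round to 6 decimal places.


P <= 1/k^2
k^2 = 1.71^2 = 2.9241
1/k^2 = 1 / 2.9241 ≈ 0.34198557

0.341986


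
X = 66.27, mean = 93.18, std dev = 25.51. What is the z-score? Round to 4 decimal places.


z = (X - mu) / sigma
X - mu = 66.27 - 93.18 = -26.91
z = -26.91 / 25.51 = -2691/2551 ≈ -1.054880

-1.0549


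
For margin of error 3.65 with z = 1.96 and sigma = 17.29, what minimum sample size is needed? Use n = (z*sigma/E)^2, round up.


z*sigma/E = 1.96 * 17.29 / 3.65 = 84721/9125 ≈ 9.284493
(z*sigma/E)^2 ≈ 86.201813
round up: n = 87

87


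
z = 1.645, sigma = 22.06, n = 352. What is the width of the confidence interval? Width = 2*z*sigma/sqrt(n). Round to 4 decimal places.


width = 2*z*sigma/sqrt(n)
2*z*sigma = 2 * 1.645 * 22.06 = 72.5774
sqrt(352) ≈ 18.761663
width = 72.5774 / 18.761663 ≈ 3.868388

3.8684


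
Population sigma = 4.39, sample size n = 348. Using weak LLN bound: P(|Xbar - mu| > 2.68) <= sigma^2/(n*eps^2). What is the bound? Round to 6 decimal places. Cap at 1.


bound = min(1, sigma^2/(n*eps^2))
sigma^2 = 4.39^2 = 19.2721
n*eps^2 = 348 * 2.68^2 = 348 * 7.1824 = 2499.4752
sigma^2/(n*eps^2) = 19.2721 / 2499.4752 ≈ 0.00771046

0.007710


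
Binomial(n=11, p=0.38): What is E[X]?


E[X] = n*p = 11 * 0.38 = 4.18

4.18


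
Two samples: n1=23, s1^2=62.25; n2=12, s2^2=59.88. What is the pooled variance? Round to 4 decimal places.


sp^2 = ((n1-1)*s1^2 + (n2-1)*s2^2)/(n1+n2-2)
(n1-1)*s1^2 = 22 * 62.25 = 1369.5
(n2-1)*s2^2 = 11 * 59.88 = 658.68
numerator = 1369.5 + 658.68 = 2028.18
n1+n2-2 = 33
sp^2 = 2028.18 / 33 = 61.46

61.4600


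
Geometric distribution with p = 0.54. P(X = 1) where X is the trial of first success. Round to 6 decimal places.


P = (1-p)^(k-1) * p
(1-p)^(k-1) = 0.46^0 = 1
P = 1 * 0.54 = 0.54

0.540000


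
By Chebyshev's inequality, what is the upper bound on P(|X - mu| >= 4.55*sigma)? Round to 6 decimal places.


P <= 1/k^2
k^2 = 4.55^2 = 20.7025
1/k^2 = 1 / 20.7025 = 400/8281 ≈ 0.04830335

0.048303


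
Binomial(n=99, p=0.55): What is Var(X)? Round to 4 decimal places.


Var = n*p*(1-p) = 99 * 0.55 * 0.45 = 24.5025

24.5025


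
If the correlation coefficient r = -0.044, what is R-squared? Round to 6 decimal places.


R^2 = r^2 = (-0.044)^2 = 0.001936

0.001936


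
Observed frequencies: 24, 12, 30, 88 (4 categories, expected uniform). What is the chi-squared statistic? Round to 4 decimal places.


chi2 = sum((O-E)^2/E), E = total/4
total = 154, E = 154/4 = 38.5
(24 - 38.5)^2 / 38.5 = 210.25 / 38.5 = 841/154 ≈ 5.461039
(12 - 38.5)^2 / 38.5 = 702.25 / 38.5 = 2809/154 ≈ 18.240260
(30 - 38.5)^2 / 38.5 = 72.25 / 38.5 = 289/154 ≈ 1.876623
(88 - 38.5)^2 / 38.5 = 2450.25 / 38.5 = 891/14 ≈ 63.642857
chi2 = 6870/77 ≈ 89.220779

89.2208
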